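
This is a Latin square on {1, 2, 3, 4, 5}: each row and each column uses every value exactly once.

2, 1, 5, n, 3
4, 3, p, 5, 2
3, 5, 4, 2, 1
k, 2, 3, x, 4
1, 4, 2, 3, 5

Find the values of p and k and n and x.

At (row 2, col 3): row 2 already has {2, 3, 4, 5}, so the value is 1.
At (row 4, col 1): column 1 already has {1, 2, 3, 4}, so the value is 5.
At (row 4, col 4): row 4 already has {2, 3, 4, 5}, so the value is 1.
Cell (1,4): row 1 already has {1, 2, 3, 5} → 4.

p = 1, k = 5, n = 4, x = 1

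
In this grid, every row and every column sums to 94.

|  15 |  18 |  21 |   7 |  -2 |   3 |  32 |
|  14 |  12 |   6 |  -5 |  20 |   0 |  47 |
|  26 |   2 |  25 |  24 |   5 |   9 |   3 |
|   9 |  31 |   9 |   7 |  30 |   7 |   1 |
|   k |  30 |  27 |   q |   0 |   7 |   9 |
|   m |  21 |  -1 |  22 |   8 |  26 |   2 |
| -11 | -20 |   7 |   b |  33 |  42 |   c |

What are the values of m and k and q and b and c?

Row 6 has 21 − 1 + 22 + 8 + 26 + 2 = 78; the blank must be 94 − 78 = 16.
Column 1 has 15 + 14 + 26 + 9 + 16 − 11 = 69; the blank must be 94 − 69 = 25.
Row 5 has 25 + 30 + 27 + 0 + 7 + 9 = 98; the blank must be 94 − 98 = -4.
Column 7 has 32 + 47 + 3 + 1 + 9 + 2 = 94; the blank must be 94 − 94 = 0.
Row 7 has -11 − 20 + 7 + 33 + 42 + 0 = 51; the blank must be 94 − 51 = 43.

m = 16, k = 25, q = -4, b = 43, c = 0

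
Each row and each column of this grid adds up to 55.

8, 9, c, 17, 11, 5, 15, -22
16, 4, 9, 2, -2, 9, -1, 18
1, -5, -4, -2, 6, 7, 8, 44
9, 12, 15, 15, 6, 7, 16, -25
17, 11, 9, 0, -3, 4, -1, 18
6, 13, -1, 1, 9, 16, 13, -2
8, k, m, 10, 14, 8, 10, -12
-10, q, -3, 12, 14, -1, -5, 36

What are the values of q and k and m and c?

q = 12, k = -1, m = 18, c = 12

The known cells in row 8 total 43, leaving 55 − 43 = 12 for the blank.
The known cells in column 2 total 56, leaving 55 − 56 = -1 for the blank.
The known cells in row 7 total 37, leaving 55 − 37 = 18 for the blank.
The known cells in row 1 total 43, leaving 55 − 43 = 12 for the blank.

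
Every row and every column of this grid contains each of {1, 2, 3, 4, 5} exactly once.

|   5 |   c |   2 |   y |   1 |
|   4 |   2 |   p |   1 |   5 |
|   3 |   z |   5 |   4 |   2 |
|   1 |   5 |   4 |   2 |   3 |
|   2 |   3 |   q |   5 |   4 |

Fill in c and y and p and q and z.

For row 2, column 3: row 2 already has {1, 2, 4, 5}; that leaves 3.
At (row 3, col 2): row 3 already has {2, 3, 4, 5}, so the value is 1.
At (row 1, col 2): column 2 already has {1, 2, 3, 5}, so the value is 4.
At (row 1, col 4): row 1 already has {1, 2, 4, 5}, so the value is 3.
At (row 5, col 3): row 5 already has {2, 3, 4, 5}, so the value is 1.

c = 4, y = 3, p = 3, q = 1, z = 1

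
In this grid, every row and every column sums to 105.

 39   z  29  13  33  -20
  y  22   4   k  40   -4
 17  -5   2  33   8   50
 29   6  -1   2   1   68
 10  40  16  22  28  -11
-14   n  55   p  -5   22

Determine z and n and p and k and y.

z = 11, n = 31, p = 16, k = 19, y = 24

Row 1: 39 + 29 + 13 + 33 − 20 = 94, so its missing entry is 105 − 94 = 11.
Column 2: 11 + 22 − 5 + 6 + 40 = 74, so its missing entry is 105 − 74 = 31.
Row 6: -14 + 31 + 55 − 5 + 22 = 89, so its missing entry is 105 − 89 = 16.
Column 1: 39 + 17 + 29 + 10 − 14 = 81, so its missing entry is 105 − 81 = 24.
Row 2: 24 + 22 + 4 + 40 − 4 = 86, so its missing entry is 105 − 86 = 19.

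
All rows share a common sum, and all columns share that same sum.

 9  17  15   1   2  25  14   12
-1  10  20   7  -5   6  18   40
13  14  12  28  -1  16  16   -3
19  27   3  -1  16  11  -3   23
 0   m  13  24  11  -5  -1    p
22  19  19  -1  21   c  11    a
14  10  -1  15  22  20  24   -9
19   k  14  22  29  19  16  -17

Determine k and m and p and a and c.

Rows 1 and 2 both sum to 95, so that's the common total.
The known cells in column 6 total 92, leaving 95 − 92 = 3 for the blank.
The known cells in row 8 total 102, leaving 95 − 102 = -7 for the blank.
The known cells in row 6 total 94, leaving 95 − 94 = 1 for the blank.
The known cells in column 2 total 90, leaving 95 − 90 = 5 for the blank.
The known cells in row 5 total 47, leaving 95 − 47 = 48 for the blank.

k = -7, m = 5, p = 48, a = 1, c = 3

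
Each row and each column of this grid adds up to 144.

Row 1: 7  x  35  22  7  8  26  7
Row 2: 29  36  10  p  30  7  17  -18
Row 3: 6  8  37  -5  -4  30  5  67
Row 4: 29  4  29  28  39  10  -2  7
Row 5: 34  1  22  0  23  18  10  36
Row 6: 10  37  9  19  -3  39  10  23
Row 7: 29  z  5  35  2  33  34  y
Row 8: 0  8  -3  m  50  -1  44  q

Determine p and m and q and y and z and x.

p = 33, m = 12, q = 34, y = -12, z = 18, x = 32

Row 1 has 7 + 35 + 22 + 7 + 8 + 26 + 7 = 112; the blank must be 144 − 112 = 32.
Column 2 has 32 + 36 + 8 + 4 + 1 + 37 + 8 = 126; the blank must be 144 − 126 = 18.
Row 7 has 29 + 18 + 5 + 35 + 2 + 33 + 34 = 156; the blank must be 144 − 156 = -12.
Column 8 has 7 − 18 + 67 + 7 + 36 + 23 − 12 = 110; the blank must be 144 − 110 = 34.
Row 8 has 0 + 8 − 3 + 50 − 1 + 44 + 34 = 132; the blank must be 144 − 132 = 12.
Row 2 has 29 + 36 + 10 + 30 + 7 + 17 − 18 = 111; the blank must be 144 − 111 = 33.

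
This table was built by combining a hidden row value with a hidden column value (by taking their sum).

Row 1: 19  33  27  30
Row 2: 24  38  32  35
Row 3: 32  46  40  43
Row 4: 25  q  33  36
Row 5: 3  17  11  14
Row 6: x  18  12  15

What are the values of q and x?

q = 39, x = 4

The difference between any two rows is the same in every column — this is an addition table with the headers hidden.
Row 4 minus row 1 is 33 − 27 = 6, so its entry in column 2 is 33 + 6 = 39.
Row 6 minus row 1 is 12 − 27 = -15, so its entry in column 1 is 19 + (-15) = 4.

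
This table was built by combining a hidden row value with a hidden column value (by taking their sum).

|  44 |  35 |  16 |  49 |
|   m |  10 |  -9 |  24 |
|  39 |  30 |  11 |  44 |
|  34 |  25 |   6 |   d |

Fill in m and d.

m = 19, d = 39

The difference between any two rows is the same in every column — this is an addition table with the headers hidden.
Row 2 minus row 1 is -9 − 16 = -25, so its entry in column 1 is 44 + (-25) = 19.
Row 4 minus row 1 is 6 − 16 = -10, so its entry in column 4 is 49 + (-10) = 39.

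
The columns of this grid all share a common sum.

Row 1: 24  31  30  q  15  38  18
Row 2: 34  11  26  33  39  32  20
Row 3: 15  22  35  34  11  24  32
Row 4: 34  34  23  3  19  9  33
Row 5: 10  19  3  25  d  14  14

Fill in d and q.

The complete columns each total 117.
Column 5 is missing 117 − 84 = 33 (since 15 + 39 + 11 + 19 = 84).
Column 4 is missing 117 − 95 = 22 (since 33 + 34 + 3 + 25 = 95).

d = 33, q = 22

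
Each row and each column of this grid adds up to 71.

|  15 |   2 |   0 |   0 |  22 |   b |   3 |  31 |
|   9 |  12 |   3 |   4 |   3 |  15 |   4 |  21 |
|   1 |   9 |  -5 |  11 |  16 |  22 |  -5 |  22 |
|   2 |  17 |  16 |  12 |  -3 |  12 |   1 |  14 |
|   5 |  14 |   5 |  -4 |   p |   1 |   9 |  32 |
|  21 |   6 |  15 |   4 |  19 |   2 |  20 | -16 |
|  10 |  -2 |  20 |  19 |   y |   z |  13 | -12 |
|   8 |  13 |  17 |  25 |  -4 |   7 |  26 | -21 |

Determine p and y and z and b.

The known cells in row 5 total 62, leaving 71 − 62 = 9 for the blank.
The known cells in column 5 total 62, leaving 71 − 62 = 9 for the blank.
The known cells in row 7 total 57, leaving 71 − 57 = 14 for the blank.
The known cells in row 1 total 73, leaving 71 − 73 = -2 for the blank.

p = 9, y = 9, z = 14, b = -2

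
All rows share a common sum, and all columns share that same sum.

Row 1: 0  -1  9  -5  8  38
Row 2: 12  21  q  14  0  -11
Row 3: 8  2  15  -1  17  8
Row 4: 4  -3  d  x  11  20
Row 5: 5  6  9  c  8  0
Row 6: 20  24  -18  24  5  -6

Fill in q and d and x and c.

q = 13, d = 21, x = -4, c = 21

Rows 1 and 3 both sum to 49, so that's the common total.
Row 2 has 12 + 21 + 14 + 0 − 11 = 36; the blank must be 49 − 36 = 13.
Column 3 has 9 + 13 + 15 + 9 − 18 = 28; the blank must be 49 − 28 = 21.
Row 4 has 4 − 3 + 21 + 11 + 20 = 53; the blank must be 49 − 53 = -4.
Row 5 has 5 + 6 + 9 + 8 + 0 = 28; the blank must be 49 − 28 = 21.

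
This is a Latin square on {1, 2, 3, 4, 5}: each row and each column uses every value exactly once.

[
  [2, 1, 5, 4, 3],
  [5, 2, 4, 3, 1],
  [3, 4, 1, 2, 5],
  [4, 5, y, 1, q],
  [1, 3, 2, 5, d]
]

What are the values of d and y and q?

At (row 5, col 5): row 5 already has {1, 2, 3, 5}, so the value is 4.
Cell (4,3): column 3 already has {1, 2, 4, 5} → 3.
At (row 4, col 5): row 4 already has {1, 3, 4, 5}, so the value is 2.

d = 4, y = 3, q = 2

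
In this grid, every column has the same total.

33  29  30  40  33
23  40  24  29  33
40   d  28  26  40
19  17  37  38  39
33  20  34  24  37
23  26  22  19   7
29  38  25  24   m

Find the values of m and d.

m = 11, d = 30

The complete columns each total 200.
Column 5 is missing 200 − 189 = 11 (since 33 + 33 + 40 + 39 + 37 + 7 = 189).
Column 2 is missing 200 − 170 = 30 (since 29 + 40 + 17 + 20 + 26 + 38 = 170).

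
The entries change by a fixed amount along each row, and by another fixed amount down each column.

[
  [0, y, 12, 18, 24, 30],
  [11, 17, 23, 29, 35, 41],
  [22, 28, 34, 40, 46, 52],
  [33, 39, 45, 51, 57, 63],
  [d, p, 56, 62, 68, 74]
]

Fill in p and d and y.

Along each row the entries change by 6 per step; down each column they change by 11.
Row 5: from 56 at column 3, stepping by 6 to column 2 gives 50.
Row 5: from 56 at column 3, stepping by 6 to column 1 gives 44.
Row 1: from 0 at column 1, stepping by 6 to column 2 gives 6.

p = 50, d = 44, y = 6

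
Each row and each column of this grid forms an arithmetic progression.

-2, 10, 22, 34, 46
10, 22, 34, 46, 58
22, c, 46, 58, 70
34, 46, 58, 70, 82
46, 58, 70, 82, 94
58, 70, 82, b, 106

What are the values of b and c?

b = 94, c = 34

Along each row the entries change by 12 per step; down each column they change by 12.
Row 6: from 58 at column 1, stepping by 12 to column 4 gives 94.
Row 3: from 22 at column 1, stepping by 12 to column 2 gives 34.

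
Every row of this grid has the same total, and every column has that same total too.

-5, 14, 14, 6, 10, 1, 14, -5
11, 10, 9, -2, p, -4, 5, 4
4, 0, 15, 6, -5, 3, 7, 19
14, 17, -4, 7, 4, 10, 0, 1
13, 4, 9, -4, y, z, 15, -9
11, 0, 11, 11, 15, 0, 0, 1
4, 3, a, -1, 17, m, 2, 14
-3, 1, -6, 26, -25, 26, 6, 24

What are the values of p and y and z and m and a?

p = 16, y = 17, z = 4, m = 9, a = 1

Rows 1 and 3 both sum to 49, so that's the common total.
The known cells in column 3 total 48, leaving 49 − 48 = 1 for the blank.
The known cells in row 7 total 40, leaving 49 − 40 = 9 for the blank.
The known cells in row 2 total 33, leaving 49 − 33 = 16 for the blank.
The known cells in column 5 total 32, leaving 49 − 32 = 17 for the blank.
The known cells in row 5 total 45, leaving 49 − 45 = 4 for the blank.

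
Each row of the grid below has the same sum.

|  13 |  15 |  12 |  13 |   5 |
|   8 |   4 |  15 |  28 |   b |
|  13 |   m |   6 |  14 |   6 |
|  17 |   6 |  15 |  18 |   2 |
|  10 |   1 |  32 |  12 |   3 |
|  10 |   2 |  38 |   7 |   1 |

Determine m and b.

Row 1 sums to 58 and so does row 5; that's the common total.
In row 3 the known cells total 39, leaving 58 − 39 = 19.
In row 2 the known cells total 55, leaving 58 − 55 = 3.

m = 19, b = 3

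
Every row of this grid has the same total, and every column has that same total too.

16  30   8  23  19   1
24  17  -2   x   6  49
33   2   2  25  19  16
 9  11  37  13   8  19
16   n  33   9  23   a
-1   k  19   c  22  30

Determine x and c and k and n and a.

x = 3, c = 24, k = 3, n = 34, a = -18

Rows 1 and 3 both sum to 97, so that's the common total.
Column 6 has 1 + 49 + 16 + 19 + 30 = 115; the blank must be 97 − 115 = -18.
Row 5 has 16 + 33 + 9 + 23 − 18 = 63; the blank must be 97 − 63 = 34.
Column 2 has 30 + 17 + 2 + 11 + 34 = 94; the blank must be 97 − 94 = 3.
Row 6 has -1 + 3 + 19 + 22 + 30 = 73; the blank must be 97 − 73 = 24.
Row 2 has 24 + 17 − 2 + 6 + 49 = 94; the blank must be 97 − 94 = 3.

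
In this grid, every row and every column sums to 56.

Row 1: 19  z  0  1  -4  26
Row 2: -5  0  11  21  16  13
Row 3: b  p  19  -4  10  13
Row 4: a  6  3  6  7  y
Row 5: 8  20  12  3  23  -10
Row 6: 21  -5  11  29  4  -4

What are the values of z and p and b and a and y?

The known cells in row 1 total 42, leaving 56 − 42 = 14 for the blank.
The known cells in column 2 total 35, leaving 56 − 35 = 21 for the blank.
The known cells in row 3 total 59, leaving 56 − 59 = -3 for the blank.
The known cells in column 1 total 40, leaving 56 − 40 = 16 for the blank.
The known cells in row 4 total 38, leaving 56 − 38 = 18 for the blank.

z = 14, p = 21, b = -3, a = 16, y = 18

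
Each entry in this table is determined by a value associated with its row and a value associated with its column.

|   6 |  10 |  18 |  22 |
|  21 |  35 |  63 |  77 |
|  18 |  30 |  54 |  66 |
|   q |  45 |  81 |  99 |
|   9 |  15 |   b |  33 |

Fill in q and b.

q = 27, b = 27

Each row is a constant multiple of every other row — this is a multiplication table with the headers hidden.
Row 4 is 45/10 = 9/2 times row 1, so its entry in column 1 is 6 × 9/2 = 27.
Row 5 is 15/10 = 3/2 times row 1, so its entry in column 3 is 18 × 3/2 = 27.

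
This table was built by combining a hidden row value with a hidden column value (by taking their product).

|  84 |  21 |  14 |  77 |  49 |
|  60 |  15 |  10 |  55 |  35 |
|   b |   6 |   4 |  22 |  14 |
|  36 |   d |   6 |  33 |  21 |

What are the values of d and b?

Each row is a constant multiple of every other row — this is a multiplication table with the headers hidden.
Row 4 is 6/14 = 3/7 times row 1, so its entry in column 2 is 21 × 3/7 = 9.
Row 3 is 4/14 = 2/7 times row 1, so its entry in column 1 is 84 × 2/7 = 24.

d = 9, b = 24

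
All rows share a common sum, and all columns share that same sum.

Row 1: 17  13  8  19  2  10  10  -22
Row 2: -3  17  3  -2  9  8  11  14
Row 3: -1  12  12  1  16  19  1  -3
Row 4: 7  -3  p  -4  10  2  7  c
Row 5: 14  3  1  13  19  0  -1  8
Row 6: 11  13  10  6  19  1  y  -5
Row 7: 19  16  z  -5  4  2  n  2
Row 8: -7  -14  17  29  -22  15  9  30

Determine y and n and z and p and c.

Rows 1 and 2 both sum to 57, so that's the common total.
Column 8: -22 + 14 − 3 + 8 − 5 + 2 + 30 = 24, so its missing entry is 57 − 24 = 33.
Row 6: 11 + 13 + 10 + 6 + 19 + 1 − 5 = 55, so its missing entry is 57 − 55 = 2.
Column 7: 10 + 11 + 1 + 7 − 1 + 2 + 9 = 39, so its missing entry is 57 − 39 = 18.
Row 7: 19 + 16 − 5 + 4 + 2 + 18 + 2 = 56, so its missing entry is 57 − 56 = 1.
Row 4: 7 − 3 − 4 + 10 + 2 + 7 + 33 = 52, so its missing entry is 57 − 52 = 5.

y = 2, n = 18, z = 1, p = 5, c = 33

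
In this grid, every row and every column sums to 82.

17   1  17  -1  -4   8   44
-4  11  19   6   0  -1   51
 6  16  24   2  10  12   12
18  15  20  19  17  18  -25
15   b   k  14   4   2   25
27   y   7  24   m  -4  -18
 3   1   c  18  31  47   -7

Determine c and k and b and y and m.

c = -11, k = 6, b = 16, y = 22, m = 24

The known cells in row 7 total 93, leaving 82 − 93 = -11 for the blank.
The known cells in column 5 total 58, leaving 82 − 58 = 24 for the blank.
The known cells in row 6 total 60, leaving 82 − 60 = 22 for the blank.
The known cells in column 3 total 76, leaving 82 − 76 = 6 for the blank.
The known cells in row 5 total 66, leaving 82 − 66 = 16 for the blank.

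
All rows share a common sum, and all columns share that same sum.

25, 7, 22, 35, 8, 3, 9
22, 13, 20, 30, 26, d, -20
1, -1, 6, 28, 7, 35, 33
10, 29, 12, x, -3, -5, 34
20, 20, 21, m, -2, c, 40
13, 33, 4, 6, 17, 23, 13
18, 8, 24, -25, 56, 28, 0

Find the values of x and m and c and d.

Rows 1 and 3 both sum to 109, so that's the common total.
Row 4 has 10 + 29 + 12 − 3 − 5 + 34 = 77; the blank must be 109 − 77 = 32.
Row 2 has 22 + 13 + 20 + 30 + 26 − 20 = 91; the blank must be 109 − 91 = 18.
Column 6 has 3 + 18 + 35 − 5 + 23 + 28 = 102; the blank must be 109 − 102 = 7.
Row 5 has 20 + 20 + 21 − 2 + 7 + 40 = 106; the blank must be 109 − 106 = 3.

x = 32, m = 3, c = 7, d = 18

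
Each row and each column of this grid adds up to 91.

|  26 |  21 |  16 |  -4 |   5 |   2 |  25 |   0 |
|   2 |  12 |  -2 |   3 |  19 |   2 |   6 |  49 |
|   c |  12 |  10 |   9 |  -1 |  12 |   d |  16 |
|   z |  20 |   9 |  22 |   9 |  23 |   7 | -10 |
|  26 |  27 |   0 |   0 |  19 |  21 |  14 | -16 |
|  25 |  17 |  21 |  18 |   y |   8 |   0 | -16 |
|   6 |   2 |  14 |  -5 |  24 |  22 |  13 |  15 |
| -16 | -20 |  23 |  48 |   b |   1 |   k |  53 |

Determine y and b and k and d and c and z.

y = 18, b = -2, k = 4, d = 22, c = 11, z = 11

Row 6: 25 + 17 + 21 + 18 + 8 + 0 − 16 = 73, so its missing entry is 91 − 73 = 18.
Column 5: 5 + 19 − 1 + 9 + 19 + 18 + 24 = 93, so its missing entry is 91 − 93 = -2.
Row 4: 20 + 9 + 22 + 9 + 23 + 7 − 10 = 80, so its missing entry is 91 − 80 = 11.
Column 1: 26 + 2 + 11 + 26 + 25 + 6 − 16 = 80, so its missing entry is 91 − 80 = 11.
Row 8: -16 − 20 + 23 + 48 − 2 + 1 + 53 = 87, so its missing entry is 91 − 87 = 4.
Row 3: 11 + 12 + 10 + 9 − 1 + 12 + 16 = 69, so its missing entry is 91 − 69 = 22.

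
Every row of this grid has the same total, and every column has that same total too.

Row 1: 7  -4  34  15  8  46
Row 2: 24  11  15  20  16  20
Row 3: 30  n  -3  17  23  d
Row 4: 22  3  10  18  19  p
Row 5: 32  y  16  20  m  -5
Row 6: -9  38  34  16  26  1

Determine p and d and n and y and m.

Rows 1 and 2 both sum to 106, so that's the common total.
Column 5 has 8 + 16 + 23 + 19 + 26 = 92; the blank must be 106 − 92 = 14.
Row 5 has 32 + 16 + 20 + 14 − 5 = 77; the blank must be 106 − 77 = 29.
Column 2 has -4 + 11 + 3 + 29 + 38 = 77; the blank must be 106 − 77 = 29.
Row 3 has 30 + 29 − 3 + 17 + 23 = 96; the blank must be 106 − 96 = 10.
Row 4 has 22 + 3 + 10 + 18 + 19 = 72; the blank must be 106 − 72 = 34.

p = 34, d = 10, n = 29, y = 29, m = 14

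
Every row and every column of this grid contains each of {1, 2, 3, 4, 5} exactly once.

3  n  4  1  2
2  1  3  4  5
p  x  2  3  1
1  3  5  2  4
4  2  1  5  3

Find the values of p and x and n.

At (row 1, col 2): row 1 already has {1, 2, 3, 4}, so the value is 5.
For row 3, column 1: column 1 already has {1, 2, 3, 4}; that leaves 5.
Cell (3,2): row 3 already has {1, 2, 3, 5} → 4.

p = 5, x = 4, n = 5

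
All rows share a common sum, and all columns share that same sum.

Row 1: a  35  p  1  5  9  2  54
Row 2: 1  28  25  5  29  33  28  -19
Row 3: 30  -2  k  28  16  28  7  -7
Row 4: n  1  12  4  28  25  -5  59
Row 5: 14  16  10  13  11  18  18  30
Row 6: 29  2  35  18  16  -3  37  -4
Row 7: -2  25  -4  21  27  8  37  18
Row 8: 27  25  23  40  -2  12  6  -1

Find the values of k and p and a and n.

k = 30, p = -1, a = 25, n = 6

Rows 2 and 5 both sum to 130, so that's the common total.
The known cells in row 4 total 124, leaving 130 − 124 = 6 for the blank.
The known cells in column 1 total 105, leaving 130 − 105 = 25 for the blank.
The known cells in row 1 total 131, leaving 130 − 131 = -1 for the blank.
The known cells in row 3 total 100, leaving 130 − 100 = 30 for the blank.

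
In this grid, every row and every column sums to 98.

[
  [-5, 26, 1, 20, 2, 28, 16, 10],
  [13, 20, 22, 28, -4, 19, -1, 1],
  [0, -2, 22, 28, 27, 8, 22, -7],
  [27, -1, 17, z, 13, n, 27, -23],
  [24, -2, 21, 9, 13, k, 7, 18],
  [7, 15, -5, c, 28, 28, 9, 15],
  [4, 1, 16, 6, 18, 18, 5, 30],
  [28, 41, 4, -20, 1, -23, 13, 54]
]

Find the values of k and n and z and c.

k = 8, n = 12, z = 26, c = 1

The known cells in row 6 total 97, leaving 98 − 97 = 1 for the blank.
The known cells in row 5 total 90, leaving 98 − 90 = 8 for the blank.
The known cells in column 4 total 72, leaving 98 − 72 = 26 for the blank.
The known cells in row 4 total 86, leaving 98 − 86 = 12 for the blank.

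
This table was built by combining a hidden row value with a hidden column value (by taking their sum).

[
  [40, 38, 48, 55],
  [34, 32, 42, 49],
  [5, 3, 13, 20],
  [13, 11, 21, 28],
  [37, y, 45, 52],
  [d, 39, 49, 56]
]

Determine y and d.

The difference between any two rows is the same in every column — this is an addition table with the headers hidden.
Row 5 minus row 1 is 45 − 48 = -3, so its entry in column 2 is 38 + (-3) = 35.
Row 6 minus row 1 is 49 − 48 = 1, so its entry in column 1 is 40 + 1 = 41.

y = 35, d = 41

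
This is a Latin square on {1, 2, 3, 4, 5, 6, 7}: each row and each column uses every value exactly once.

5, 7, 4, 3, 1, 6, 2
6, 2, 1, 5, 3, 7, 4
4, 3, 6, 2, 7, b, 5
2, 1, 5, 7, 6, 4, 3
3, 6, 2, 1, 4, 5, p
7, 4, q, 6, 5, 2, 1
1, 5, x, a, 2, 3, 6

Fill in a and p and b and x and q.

a = 4, p = 7, b = 1, x = 7, q = 3

Cell (5,7): row 5 already has {1, 2, 3, 4, 5, 6} → 7.
At (row 7, col 4): column 4 already has {1, 2, 3, 5, 6, 7}, so the value is 4.
For row 7, column 3: row 7 already has {1, 2, 3, 4, 5, 6}; that leaves 7.
For row 3, column 6: row 3 already has {2, 3, 4, 5, 6, 7}; that leaves 1.
For row 6, column 3: row 6 already has {1, 2, 4, 5, 6, 7}; that leaves 3.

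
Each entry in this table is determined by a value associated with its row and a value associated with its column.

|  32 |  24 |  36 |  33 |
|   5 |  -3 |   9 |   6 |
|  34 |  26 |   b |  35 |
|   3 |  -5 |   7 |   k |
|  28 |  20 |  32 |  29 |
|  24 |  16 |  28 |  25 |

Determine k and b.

The difference between any two rows is the same in every column — this is an addition table with the headers hidden.
Row 4 minus row 1 is -5 − 24 = -29, so its entry in column 4 is 33 + (-29) = 4.
Row 3 minus row 1 is 26 − 24 = 2, so its entry in column 3 is 36 + 2 = 38.

k = 4, b = 38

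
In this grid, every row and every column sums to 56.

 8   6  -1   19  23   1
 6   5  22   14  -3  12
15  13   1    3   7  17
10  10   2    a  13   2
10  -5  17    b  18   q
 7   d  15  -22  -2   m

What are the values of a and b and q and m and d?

a = 19, b = 23, q = -7, m = 31, d = 27

Column 2: 6 + 5 + 13 + 10 − 5 = 29, so its missing entry is 56 − 29 = 27.
Row 6: 7 + 27 + 15 − 22 − 2 = 25, so its missing entry is 56 − 25 = 31.
Column 6: 1 + 12 + 17 + 2 + 31 = 63, so its missing entry is 56 − 63 = -7.
Row 5: 10 − 5 + 17 + 18 − 7 = 33, so its missing entry is 56 − 33 = 23.
Row 4: 10 + 10 + 2 + 13 + 2 = 37, so its missing entry is 56 − 37 = 19.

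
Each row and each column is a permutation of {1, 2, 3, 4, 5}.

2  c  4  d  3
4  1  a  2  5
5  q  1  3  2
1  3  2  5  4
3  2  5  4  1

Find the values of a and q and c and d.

Cell (2,3): row 2 already has {1, 2, 4, 5} → 3.
For row 3, column 2: row 3 already has {1, 2, 3, 5}; that leaves 4.
At (row 1, col 2): column 2 already has {1, 2, 3, 4}, so the value is 5.
Cell (1,4): row 1 already has {2, 3, 4, 5} → 1.

a = 3, q = 4, c = 5, d = 1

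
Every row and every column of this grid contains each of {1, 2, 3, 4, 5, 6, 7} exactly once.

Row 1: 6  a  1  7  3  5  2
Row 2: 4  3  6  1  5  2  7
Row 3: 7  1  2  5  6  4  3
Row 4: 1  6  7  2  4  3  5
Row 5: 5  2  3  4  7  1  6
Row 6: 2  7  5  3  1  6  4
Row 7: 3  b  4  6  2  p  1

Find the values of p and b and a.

p = 7, b = 5, a = 4

Cell (1,2): row 1 already has {1, 2, 3, 5, 6, 7} → 4.
At (row 7, col 2): column 2 already has {1, 2, 3, 4, 6, 7}, so the value is 5.
For row 7, column 6: row 7 already has {1, 2, 3, 4, 5, 6}; that leaves 7.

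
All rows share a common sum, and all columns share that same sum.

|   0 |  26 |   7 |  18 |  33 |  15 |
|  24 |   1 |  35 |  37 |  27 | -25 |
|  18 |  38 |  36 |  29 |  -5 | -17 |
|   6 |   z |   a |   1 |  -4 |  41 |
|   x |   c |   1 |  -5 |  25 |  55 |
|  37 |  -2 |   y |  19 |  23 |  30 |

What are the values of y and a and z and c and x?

y = -8, a = 28, z = 27, c = 9, x = 14

Rows 1 and 2 both sum to 99, so that's the common total.
Column 1: 0 + 24 + 18 + 6 + 37 = 85, so its missing entry is 99 − 85 = 14.
Row 5: 14 + 1 − 5 + 25 + 55 = 90, so its missing entry is 99 − 90 = 9.
Column 2: 26 + 1 + 38 + 9 − 2 = 72, so its missing entry is 99 − 72 = 27.
Row 4: 6 + 27 + 1 − 4 + 41 = 71, so its missing entry is 99 − 71 = 28.
Row 6: 37 − 2 + 19 + 23 + 30 = 107, so its missing entry is 99 − 107 = -8.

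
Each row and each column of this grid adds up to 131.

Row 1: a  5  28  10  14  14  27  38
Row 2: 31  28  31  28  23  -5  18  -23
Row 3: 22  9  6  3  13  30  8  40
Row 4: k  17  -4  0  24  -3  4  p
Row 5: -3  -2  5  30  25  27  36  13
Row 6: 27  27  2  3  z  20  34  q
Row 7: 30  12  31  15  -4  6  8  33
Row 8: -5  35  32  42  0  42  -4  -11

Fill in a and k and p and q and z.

a = -5, k = 34, p = 59, q = -18, z = 36

The known cells in row 1 total 136, leaving 131 − 136 = -5 for the blank.
The known cells in column 5 total 95, leaving 131 − 95 = 36 for the blank.
The known cells in row 6 total 149, leaving 131 − 149 = -18 for the blank.
The known cells in column 8 total 72, leaving 131 − 72 = 59 for the blank.
The known cells in row 4 total 97, leaving 131 − 97 = 34 for the blank.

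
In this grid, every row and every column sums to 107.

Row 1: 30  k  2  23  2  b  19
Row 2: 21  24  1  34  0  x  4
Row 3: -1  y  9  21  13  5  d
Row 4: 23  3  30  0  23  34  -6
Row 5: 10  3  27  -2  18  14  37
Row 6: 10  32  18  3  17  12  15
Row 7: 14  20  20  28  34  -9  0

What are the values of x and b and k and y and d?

Row 2 has 21 + 24 + 1 + 34 + 0 + 4 = 84; the blank must be 107 − 84 = 23.
Column 7 has 19 + 4 − 6 + 37 + 15 + 0 = 69; the blank must be 107 − 69 = 38.
Row 3 has -1 + 9 + 21 + 13 + 5 + 38 = 85; the blank must be 107 − 85 = 22.
Column 2 has 24 + 22 + 3 + 3 + 32 + 20 = 104; the blank must be 107 − 104 = 3.
Row 1 has 30 + 3 + 2 + 23 + 2 + 19 = 79; the blank must be 107 − 79 = 28.

x = 23, b = 28, k = 3, y = 22, d = 38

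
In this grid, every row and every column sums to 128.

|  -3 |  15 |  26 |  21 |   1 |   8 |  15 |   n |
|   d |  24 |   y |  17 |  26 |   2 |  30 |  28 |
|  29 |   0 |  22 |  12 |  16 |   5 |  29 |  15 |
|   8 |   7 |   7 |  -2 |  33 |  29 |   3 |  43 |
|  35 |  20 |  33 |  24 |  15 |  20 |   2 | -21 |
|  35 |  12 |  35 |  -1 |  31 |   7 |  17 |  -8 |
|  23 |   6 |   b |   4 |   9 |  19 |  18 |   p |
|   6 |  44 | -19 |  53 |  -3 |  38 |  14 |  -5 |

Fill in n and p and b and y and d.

n = 45, p = 31, b = 18, y = 6, d = -5

The known cells in row 1 total 83, leaving 128 − 83 = 45 for the blank.
The known cells in column 8 total 97, leaving 128 − 97 = 31 for the blank.
The known cells in row 7 total 110, leaving 128 − 110 = 18 for the blank.
The known cells in column 3 total 122, leaving 128 − 122 = 6 for the blank.
The known cells in row 2 total 133, leaving 128 − 133 = -5 for the blank.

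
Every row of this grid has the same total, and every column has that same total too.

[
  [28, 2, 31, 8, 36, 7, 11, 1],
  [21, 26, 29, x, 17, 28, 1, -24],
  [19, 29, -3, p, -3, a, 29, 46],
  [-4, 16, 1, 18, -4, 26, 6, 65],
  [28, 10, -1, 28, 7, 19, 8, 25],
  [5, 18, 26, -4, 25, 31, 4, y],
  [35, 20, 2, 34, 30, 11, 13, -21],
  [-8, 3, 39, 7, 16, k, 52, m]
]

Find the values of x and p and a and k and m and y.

Rows 1 and 4 both sum to 124, so that's the common total.
Row 6: 5 + 18 + 26 − 4 + 25 + 31 + 4 = 105, so its missing entry is 124 − 105 = 19.
Column 8: 1 − 24 + 46 + 65 + 25 + 19 − 21 = 111, so its missing entry is 124 − 111 = 13.
Row 8: -8 + 3 + 39 + 7 + 16 + 52 + 13 = 122, so its missing entry is 124 − 122 = 2.
Column 6: 7 + 28 + 26 + 19 + 31 + 11 + 2 = 124, so its missing entry is 124 − 124 = 0.
Row 3: 19 + 29 − 3 − 3 + 0 + 29 + 46 = 117, so its missing entry is 124 − 117 = 7.
Row 2: 21 + 26 + 29 + 17 + 28 + 1 − 24 = 98, so its missing entry is 124 − 98 = 26.

x = 26, p = 7, a = 0, k = 2, m = 13, y = 19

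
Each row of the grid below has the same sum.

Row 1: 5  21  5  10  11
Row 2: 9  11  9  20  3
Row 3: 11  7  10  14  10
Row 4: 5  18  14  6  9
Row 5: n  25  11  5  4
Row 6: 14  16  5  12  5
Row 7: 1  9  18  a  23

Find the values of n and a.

n = 7, a = 1

Row 1 sums to 52 and so does row 3; that's the common total.
In row 5 the known cells total 45, leaving 52 − 45 = 7.
In row 7 the known cells total 51, leaving 52 − 51 = 1.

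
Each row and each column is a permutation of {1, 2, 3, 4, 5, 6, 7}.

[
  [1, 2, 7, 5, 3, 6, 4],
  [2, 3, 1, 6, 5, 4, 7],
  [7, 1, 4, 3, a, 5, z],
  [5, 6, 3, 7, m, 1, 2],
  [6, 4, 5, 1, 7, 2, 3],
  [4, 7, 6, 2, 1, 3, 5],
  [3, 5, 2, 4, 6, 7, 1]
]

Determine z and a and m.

z = 6, a = 2, m = 4

At (row 3, col 7): column 7 already has {1, 2, 3, 4, 5, 7}, so the value is 6.
Cell (3,5): row 3 already has {1, 3, 4, 5, 6, 7} → 2.
For row 4, column 5: row 4 already has {1, 2, 3, 5, 6, 7}; that leaves 4.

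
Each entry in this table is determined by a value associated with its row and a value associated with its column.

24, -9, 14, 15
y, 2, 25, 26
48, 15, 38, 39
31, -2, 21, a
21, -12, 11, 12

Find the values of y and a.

The difference between any two rows is the same in every column — this is an addition table with the headers hidden.
Row 2 minus row 1 is 25 − 14 = 11, so its entry in column 1 is 24 + 11 = 35.
Row 4 minus row 1 is 21 − 14 = 7, so its entry in column 4 is 15 + 7 = 22.

y = 35, a = 22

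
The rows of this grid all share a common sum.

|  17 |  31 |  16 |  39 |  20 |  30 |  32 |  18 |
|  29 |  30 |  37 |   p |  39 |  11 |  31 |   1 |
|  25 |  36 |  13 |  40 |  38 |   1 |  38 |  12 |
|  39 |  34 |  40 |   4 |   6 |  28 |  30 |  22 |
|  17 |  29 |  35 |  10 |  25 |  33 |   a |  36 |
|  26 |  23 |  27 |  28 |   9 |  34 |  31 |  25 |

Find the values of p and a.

The complete rows each total 203.
Row 2 is missing 203 − 178 = 25 (since 29 + 30 + 37 + 39 + 11 + 31 + 1 = 178).
Row 5 is missing 203 − 185 = 18 (since 17 + 29 + 35 + 10 + 25 + 33 + 36 = 185).

p = 25, a = 18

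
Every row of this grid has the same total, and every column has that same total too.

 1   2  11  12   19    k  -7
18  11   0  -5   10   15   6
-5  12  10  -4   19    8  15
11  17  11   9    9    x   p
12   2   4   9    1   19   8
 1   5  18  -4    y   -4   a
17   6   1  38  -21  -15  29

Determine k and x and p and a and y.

Rows 2 and 3 both sum to 55, so that's the common total.
Column 5 has 19 + 10 + 19 + 9 + 1 − 21 = 37; the blank must be 55 − 37 = 18.
Row 6 has 1 + 5 + 18 − 4 + 18 − 4 = 34; the blank must be 55 − 34 = 21.
Row 1 has 1 + 2 + 11 + 12 + 19 − 7 = 38; the blank must be 55 − 38 = 17.
Column 7 has -7 + 6 + 15 + 8 + 21 + 29 = 72; the blank must be 55 − 72 = -17.
Row 4 has 11 + 17 + 11 + 9 + 9 − 17 = 40; the blank must be 55 − 40 = 15.

k = 17, x = 15, p = -17, a = 21, y = 18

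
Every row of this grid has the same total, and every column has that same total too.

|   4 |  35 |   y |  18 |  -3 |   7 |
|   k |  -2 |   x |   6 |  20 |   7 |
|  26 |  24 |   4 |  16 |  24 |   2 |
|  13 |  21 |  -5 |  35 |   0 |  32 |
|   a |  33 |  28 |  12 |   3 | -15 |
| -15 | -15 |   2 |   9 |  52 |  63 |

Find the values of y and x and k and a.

y = 35, x = 32, k = 33, a = 35

Rows 3 and 4 both sum to 96, so that's the common total.
Row 1 has 4 + 35 + 18 − 3 + 7 = 61; the blank must be 96 − 61 = 35.
Column 3 has 35 + 4 − 5 + 28 + 2 = 64; the blank must be 96 − 64 = 32.
Row 2 has -2 + 32 + 6 + 20 + 7 = 63; the blank must be 96 − 63 = 33.
Row 5 has 33 + 28 + 12 + 3 − 15 = 61; the blank must be 96 − 61 = 35.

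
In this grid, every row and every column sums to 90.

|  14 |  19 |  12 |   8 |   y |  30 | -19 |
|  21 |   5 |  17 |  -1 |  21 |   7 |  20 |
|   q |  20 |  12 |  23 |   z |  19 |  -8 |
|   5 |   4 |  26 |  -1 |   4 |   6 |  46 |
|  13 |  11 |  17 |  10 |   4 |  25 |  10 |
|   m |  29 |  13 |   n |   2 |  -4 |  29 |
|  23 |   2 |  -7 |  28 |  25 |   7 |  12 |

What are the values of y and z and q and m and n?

Row 1 has 14 + 19 + 12 + 8 + 30 − 19 = 64; the blank must be 90 − 64 = 26.
Column 5 has 26 + 21 + 4 + 4 + 2 + 25 = 82; the blank must be 90 − 82 = 8.
Row 3 has 20 + 12 + 23 + 8 + 19 − 8 = 74; the blank must be 90 − 74 = 16.
Column 1 has 14 + 21 + 16 + 5 + 13 + 23 = 92; the blank must be 90 − 92 = -2.
Row 6 has -2 + 29 + 13 + 2 − 4 + 29 = 67; the blank must be 90 − 67 = 23.

y = 26, z = 8, q = 16, m = -2, n = 23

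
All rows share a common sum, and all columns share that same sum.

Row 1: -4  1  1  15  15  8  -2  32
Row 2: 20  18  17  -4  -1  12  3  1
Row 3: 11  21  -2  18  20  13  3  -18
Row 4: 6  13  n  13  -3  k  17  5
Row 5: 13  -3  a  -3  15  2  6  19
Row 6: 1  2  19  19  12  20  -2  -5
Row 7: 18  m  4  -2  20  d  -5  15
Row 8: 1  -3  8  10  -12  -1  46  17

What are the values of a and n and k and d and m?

Rows 1 and 2 both sum to 66, so that's the common total.
The known cells in column 2 total 49, leaving 66 − 49 = 17 for the blank.
The known cells in row 7 total 67, leaving 66 − 67 = -1 for the blank.
The known cells in row 5 total 49, leaving 66 − 49 = 17 for the blank.
The known cells in column 3 total 64, leaving 66 − 64 = 2 for the blank.
The known cells in row 4 total 53, leaving 66 − 53 = 13 for the blank.

a = 17, n = 2, k = 13, d = -1, m = 17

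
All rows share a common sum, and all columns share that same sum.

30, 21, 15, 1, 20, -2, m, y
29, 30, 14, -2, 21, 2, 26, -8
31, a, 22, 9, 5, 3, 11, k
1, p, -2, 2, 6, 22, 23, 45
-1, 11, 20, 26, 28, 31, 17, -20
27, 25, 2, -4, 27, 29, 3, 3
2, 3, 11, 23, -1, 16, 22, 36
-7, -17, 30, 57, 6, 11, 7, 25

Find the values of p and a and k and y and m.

p = 15, a = 24, k = 7, y = 24, m = 3

Rows 2 and 5 both sum to 112, so that's the common total.
The known cells in row 4 total 97, leaving 112 − 97 = 15 for the blank.
The known cells in column 2 total 88, leaving 112 − 88 = 24 for the blank.
The known cells in row 3 total 105, leaving 112 − 105 = 7 for the blank.
The known cells in column 8 total 88, leaving 112 − 88 = 24 for the blank.
The known cells in row 1 total 109, leaving 112 − 109 = 3 for the blank.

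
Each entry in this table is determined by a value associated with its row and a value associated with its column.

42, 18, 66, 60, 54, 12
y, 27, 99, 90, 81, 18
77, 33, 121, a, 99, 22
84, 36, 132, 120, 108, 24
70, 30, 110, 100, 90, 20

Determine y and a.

y = 63, a = 110

Each row is a constant multiple of every other row — this is a multiplication table with the headers hidden.
Row 2 is 27/18 = 3/2 times row 1, so its entry in column 1 is 42 × 3/2 = 63.
Row 3 is 33/18 = 11/6 times row 1, so its entry in column 4 is 60 × 11/6 = 110.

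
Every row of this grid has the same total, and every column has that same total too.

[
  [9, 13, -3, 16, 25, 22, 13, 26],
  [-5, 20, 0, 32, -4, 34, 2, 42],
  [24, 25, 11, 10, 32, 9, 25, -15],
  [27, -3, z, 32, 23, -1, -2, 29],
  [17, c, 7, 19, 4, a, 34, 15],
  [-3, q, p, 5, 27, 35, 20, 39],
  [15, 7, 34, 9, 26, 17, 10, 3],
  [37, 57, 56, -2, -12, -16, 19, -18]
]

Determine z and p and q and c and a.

z = 16, p = 0, q = -2, c = 4, a = 21

Rows 1 and 2 both sum to 121, so that's the common total.
Column 6 has 22 + 34 + 9 − 1 + 35 + 17 − 16 = 100; the blank must be 121 − 100 = 21.
Row 4 has 27 − 3 + 32 + 23 − 1 − 2 + 29 = 105; the blank must be 121 − 105 = 16.
Row 5 has 17 + 7 + 19 + 4 + 21 + 34 + 15 = 117; the blank must be 121 − 117 = 4.
Column 2 has 13 + 20 + 25 − 3 + 4 + 7 + 57 = 123; the blank must be 121 − 123 = -2.
Row 6 has -3 − 2 + 5 + 27 + 35 + 20 + 39 = 121; the blank must be 121 − 121 = 0.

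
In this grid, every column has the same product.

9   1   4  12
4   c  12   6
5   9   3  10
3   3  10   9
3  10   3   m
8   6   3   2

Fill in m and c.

m = 1, c = 8

Columns 1 and 3 each multiply to 12960, so every column has product 12960.
Column 4: 12×6×10×9×2 = 12960, so the missing entry is 12960 ÷ 12960 = 1.
Column 2: 1×9×3×10×6 = 1620, so the missing entry is 12960 ÷ 1620 = 8.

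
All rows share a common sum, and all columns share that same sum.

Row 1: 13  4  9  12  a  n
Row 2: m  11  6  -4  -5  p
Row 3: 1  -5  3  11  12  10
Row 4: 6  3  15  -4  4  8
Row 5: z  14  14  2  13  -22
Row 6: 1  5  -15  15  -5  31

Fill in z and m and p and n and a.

z = 11, m = 0, p = 24, n = -19, a = 13

Rows 3 and 4 both sum to 32, so that's the common total.
Row 5: 14 + 14 + 2 + 13 − 22 = 21, so its missing entry is 32 − 21 = 11.
Column 5: -5 + 12 + 4 + 13 − 5 = 19, so its missing entry is 32 − 19 = 13.
Row 1: 13 + 4 + 9 + 12 + 13 = 51, so its missing entry is 32 − 51 = -19.
Column 6: -19 + 10 + 8 − 22 + 31 = 8, so its missing entry is 32 − 8 = 24.
Row 2: 11 + 6 − 4 − 5 + 24 = 32, so its missing entry is 32 − 32 = 0.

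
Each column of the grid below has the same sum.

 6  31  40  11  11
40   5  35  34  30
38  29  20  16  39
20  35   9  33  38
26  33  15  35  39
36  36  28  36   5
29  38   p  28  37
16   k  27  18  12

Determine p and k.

Column 4 sums to 211 and so does column 5; that's the common total.
In column 3 the known cells total 174, leaving 211 − 174 = 37.
In column 2 the known cells total 207, leaving 211 − 207 = 4.

p = 37, k = 4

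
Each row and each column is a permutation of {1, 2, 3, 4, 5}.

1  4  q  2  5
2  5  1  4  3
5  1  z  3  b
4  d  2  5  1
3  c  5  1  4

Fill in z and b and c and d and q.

Cell (3,5): column 5 already has {1, 3, 4, 5} → 2.
At (row 4, col 2): row 4 already has {1, 2, 4, 5}, so the value is 3.
Cell (1,3): row 1 already has {1, 2, 4, 5} → 3.
Cell (3,3): row 3 already has {1, 2, 3, 5} → 4.
At (row 5, col 2): row 5 already has {1, 3, 4, 5}, so the value is 2.

z = 4, b = 2, c = 2, d = 3, q = 3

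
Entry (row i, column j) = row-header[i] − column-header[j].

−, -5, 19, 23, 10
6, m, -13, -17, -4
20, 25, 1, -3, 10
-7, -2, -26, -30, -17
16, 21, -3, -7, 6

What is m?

11

6 − (-5) = 11.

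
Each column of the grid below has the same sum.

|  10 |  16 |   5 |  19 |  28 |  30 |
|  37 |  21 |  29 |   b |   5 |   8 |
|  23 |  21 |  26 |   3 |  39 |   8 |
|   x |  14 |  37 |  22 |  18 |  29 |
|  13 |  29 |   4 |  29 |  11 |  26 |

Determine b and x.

Columns 2 and 3 both add up to 101, so every column sums to 101.
Column 4: 19 + 3 + 22 + 29 = 73, so the missing entry is 101 − 73 = 28.
Column 1: 10 + 37 + 23 + 13 = 83, so the missing entry is 101 − 83 = 18.

b = 28, x = 18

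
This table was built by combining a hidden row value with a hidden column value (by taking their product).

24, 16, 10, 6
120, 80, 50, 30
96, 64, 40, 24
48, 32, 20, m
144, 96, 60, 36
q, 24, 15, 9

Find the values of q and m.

Each row is a constant multiple of every other row — this is a multiplication table with the headers hidden.
Row 6 is 15/10 = 3/2 times row 1, so its entry in column 1 is 24 × 3/2 = 36.
Row 4 is 20/10 = 2/1 times row 1, so its entry in column 4 is 6 × 2/1 = 12.

q = 36, m = 12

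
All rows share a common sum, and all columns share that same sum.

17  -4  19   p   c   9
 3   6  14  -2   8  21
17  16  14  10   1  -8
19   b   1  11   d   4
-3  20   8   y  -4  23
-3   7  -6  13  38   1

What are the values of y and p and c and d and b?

Rows 2 and 3 both sum to 50, so that's the common total.
Row 5 has -3 + 20 + 8 − 4 + 23 = 44; the blank must be 50 − 44 = 6.
Column 2 has -4 + 6 + 16 + 20 + 7 = 45; the blank must be 50 − 45 = 5.
Row 4 has 19 + 5 + 1 + 11 + 4 = 40; the blank must be 50 − 40 = 10.
Column 5 has 8 + 1 + 10 − 4 + 38 = 53; the blank must be 50 − 53 = -3.
Row 1 has 17 − 4 + 19 − 3 + 9 = 38; the blank must be 50 − 38 = 12.

y = 6, p = 12, c = -3, d = 10, b = 5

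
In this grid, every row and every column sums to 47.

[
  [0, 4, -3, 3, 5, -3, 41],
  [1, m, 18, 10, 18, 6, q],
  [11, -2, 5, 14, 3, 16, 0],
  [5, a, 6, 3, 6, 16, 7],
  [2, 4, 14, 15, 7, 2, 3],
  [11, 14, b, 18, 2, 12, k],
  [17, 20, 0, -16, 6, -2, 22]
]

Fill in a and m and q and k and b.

The known cells in row 4 total 43, leaving 47 − 43 = 4 for the blank.
The known cells in column 2 total 44, leaving 47 − 44 = 3 for the blank.
The known cells in row 2 total 56, leaving 47 − 56 = -9 for the blank.
The known cells in column 7 total 64, leaving 47 − 64 = -17 for the blank.
The known cells in row 6 total 40, leaving 47 − 40 = 7 for the blank.

a = 4, m = 3, q = -9, k = -17, b = 7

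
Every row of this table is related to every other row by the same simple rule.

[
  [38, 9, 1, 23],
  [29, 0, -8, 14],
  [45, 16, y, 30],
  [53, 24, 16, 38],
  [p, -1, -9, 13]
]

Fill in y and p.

y = 8, p = 28

The difference between any two rows is the same in every column — this is an addition table with the headers hidden.
Row 3 minus row 1 is 30 − 23 = 7, so its entry in column 3 is 1 + 7 = 8.
Row 5 minus row 1 is 13 − 23 = -10, so its entry in column 1 is 38 + (-10) = 28.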